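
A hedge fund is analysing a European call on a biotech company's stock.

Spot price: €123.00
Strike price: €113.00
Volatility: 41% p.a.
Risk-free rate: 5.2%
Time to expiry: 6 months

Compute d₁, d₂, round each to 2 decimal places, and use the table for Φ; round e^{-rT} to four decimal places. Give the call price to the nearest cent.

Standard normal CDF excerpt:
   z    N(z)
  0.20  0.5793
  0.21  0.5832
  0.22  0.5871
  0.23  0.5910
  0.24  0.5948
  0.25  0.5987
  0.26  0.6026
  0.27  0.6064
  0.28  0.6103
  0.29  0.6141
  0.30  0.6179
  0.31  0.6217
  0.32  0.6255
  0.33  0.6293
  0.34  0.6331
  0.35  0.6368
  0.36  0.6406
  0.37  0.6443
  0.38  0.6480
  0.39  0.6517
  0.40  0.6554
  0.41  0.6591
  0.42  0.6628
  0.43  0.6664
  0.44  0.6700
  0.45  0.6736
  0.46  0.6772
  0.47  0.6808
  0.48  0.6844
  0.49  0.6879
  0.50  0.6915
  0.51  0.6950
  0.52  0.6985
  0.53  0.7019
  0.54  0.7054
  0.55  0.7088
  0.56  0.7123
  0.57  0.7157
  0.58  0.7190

€20.85

σ√T = 0.41 × 0.7071 = 0.2899
d₁ = [ln(123/113) + (0.052 + ½·0.41²)·0.5] / (σ√T) = (0.0848 + 0.0680) / 0.2899 = 0.5271 which rounds to 0.53
d₂ = 0.5271 − 0.2899 = 0.2372 which rounds to 0.24
exp(−rT) = exp(−0.052·0.5) = 0.9743
C = 123·N(0.53) − 113·0.9743·N(0.24) = 123·0.7019 − 113·0.9743·0.5948 = 86.3337 − 65.4850 = 20.8487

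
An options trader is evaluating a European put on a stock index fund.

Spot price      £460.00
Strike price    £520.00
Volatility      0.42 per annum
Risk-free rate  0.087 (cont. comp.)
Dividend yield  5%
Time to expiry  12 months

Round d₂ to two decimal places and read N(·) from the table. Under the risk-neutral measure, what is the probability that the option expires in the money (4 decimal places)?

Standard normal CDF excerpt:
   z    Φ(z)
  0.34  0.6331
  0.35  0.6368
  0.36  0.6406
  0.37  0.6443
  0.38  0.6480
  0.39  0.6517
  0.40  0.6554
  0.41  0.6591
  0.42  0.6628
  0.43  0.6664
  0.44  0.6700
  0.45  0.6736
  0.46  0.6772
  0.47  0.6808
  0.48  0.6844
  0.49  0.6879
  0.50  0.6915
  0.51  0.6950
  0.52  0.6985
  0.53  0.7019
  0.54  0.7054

σ√T = 0.42 × 1.0000 = 0.4200
d₁ = [ln(460/520) + (0.087 − 0.05 + 0.42²/2)·1] / 0.4200 = [-0.1226 + 0.1252] / 0.4200 = 0.0062 ⇒ 0.01
d₂ = d₁ − σ√T = 0.0062 − 0.4200 = -0.4138 ⇒ -0.41
Risk-neutral Pr[S_T < K] = N(−d₂) = N(0.41) = 0.6591

0.6591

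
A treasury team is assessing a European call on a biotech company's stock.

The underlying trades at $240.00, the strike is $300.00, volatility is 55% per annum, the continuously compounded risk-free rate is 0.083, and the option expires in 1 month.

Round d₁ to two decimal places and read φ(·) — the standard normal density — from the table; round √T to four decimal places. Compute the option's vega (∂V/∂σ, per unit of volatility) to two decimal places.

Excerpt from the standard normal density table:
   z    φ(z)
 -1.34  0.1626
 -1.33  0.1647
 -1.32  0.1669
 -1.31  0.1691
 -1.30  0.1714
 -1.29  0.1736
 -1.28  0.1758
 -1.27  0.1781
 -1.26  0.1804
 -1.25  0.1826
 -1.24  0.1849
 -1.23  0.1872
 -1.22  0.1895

12.18

σ√T = 0.55 × 0.2887 = 0.1588
d₁ = [ln(240/300) + (0.083 + 0.55²/2)·0.08333] / 0.1588 = [-0.2231 + 0.0195] / 0.1588 = -1.2825 ≈ -1.28
√T = √0.08333 = 0.2887
φ(d₁) = φ(-1.28) = 0.1758
vega = S·φ(d₁)·√T = 240·0.1758·0.2887 = 12.1808
(Call and put vega coincide under Black-Scholes.)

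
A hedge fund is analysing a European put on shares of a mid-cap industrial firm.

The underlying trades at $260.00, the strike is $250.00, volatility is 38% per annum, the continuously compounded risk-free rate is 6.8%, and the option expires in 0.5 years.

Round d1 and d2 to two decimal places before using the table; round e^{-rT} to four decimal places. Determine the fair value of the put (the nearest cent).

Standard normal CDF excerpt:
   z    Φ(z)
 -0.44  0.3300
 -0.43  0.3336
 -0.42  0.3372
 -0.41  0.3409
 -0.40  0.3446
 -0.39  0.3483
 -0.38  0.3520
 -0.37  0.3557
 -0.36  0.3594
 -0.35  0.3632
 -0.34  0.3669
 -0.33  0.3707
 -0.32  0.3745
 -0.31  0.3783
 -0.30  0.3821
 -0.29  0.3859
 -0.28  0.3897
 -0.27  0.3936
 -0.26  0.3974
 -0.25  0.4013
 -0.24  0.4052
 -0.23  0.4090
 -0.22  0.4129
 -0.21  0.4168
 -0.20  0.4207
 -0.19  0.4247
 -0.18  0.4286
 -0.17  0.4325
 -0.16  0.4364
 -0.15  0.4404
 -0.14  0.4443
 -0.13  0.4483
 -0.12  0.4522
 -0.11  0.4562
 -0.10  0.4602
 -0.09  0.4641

$18.73

σ√T = 0.38 × 0.7071 = 0.2687
d₁ = [ln(260/250) + (0.068 + ½·0.38²)·0.5] / (σ√T) = (0.0392 + 0.0701) / 0.2687 = 0.4068 ⇒ 0.41
d₂ = 0.4068 − 0.2687 = 0.1381 ⇒ 0.14
e^(−rT) = e^(−0.068·0.5) = 0.9666
N(−d₂) = N(-0.14) = 0.4443;  N(−d₁) = N(-0.41) = 0.3409
P = 250·0.9666·0.4443 − 260·0.3409 = 107.3651 − 88.6340 = 18.7311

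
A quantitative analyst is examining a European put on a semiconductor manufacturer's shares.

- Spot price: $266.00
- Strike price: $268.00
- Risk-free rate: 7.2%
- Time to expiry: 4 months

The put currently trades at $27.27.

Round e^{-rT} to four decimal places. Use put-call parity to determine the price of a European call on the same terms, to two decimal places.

e^(−rT) = e^(−0.072·0.3333) = 0.9763
Put-call parity: C − P = S − K·e^(−rT) = 266 − 268·0.9763 = 266 − 261.6484 = 4.3516
C = P + (C − P) = 27.27 + (4.3516) = 31.6216

$31.62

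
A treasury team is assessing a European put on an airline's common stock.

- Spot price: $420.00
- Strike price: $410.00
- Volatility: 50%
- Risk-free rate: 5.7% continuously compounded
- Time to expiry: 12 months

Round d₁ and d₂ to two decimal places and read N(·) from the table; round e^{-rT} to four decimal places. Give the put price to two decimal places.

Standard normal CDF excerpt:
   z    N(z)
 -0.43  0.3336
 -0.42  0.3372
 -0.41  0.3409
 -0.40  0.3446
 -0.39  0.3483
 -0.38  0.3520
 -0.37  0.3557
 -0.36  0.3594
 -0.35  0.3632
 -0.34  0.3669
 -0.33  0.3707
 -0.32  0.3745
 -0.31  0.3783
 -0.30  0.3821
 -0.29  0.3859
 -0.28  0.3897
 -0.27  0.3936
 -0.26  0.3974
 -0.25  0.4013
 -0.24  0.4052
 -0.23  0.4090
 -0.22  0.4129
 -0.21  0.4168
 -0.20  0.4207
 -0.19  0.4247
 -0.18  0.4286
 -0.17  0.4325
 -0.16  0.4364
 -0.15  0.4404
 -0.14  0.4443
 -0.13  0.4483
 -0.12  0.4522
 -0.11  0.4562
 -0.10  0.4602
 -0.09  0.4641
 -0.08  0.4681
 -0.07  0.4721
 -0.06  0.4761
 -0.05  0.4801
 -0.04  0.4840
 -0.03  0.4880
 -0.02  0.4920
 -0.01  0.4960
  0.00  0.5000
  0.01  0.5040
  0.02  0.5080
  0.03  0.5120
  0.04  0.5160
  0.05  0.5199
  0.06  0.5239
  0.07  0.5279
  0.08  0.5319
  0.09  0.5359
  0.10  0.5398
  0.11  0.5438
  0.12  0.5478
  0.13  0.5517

$64.37

σ√T = 0.5 × 1.0000 = 0.5000
ln(S/K) + (r + σ²/2)T = ln(420/410) + (0.057 + 0.5²/2)·1 = 0.0241 + 0.1820 = 0.2061
d₁ = 0.2061 / 0.5000 = 0.4122 which rounds to 0.41
d₂ = d₁ − σ√T = 0.4122 − 0.5000 = -0.0878 which rounds to -0.09
exp(−rT) = exp(−0.057·1) = 0.9446
P = 410·0.9446·N(0.09) − 420·N(-0.41) = 410·0.9446·0.5359 − 420·0.3409 = 207.5466 − 143.1780 = 64.3686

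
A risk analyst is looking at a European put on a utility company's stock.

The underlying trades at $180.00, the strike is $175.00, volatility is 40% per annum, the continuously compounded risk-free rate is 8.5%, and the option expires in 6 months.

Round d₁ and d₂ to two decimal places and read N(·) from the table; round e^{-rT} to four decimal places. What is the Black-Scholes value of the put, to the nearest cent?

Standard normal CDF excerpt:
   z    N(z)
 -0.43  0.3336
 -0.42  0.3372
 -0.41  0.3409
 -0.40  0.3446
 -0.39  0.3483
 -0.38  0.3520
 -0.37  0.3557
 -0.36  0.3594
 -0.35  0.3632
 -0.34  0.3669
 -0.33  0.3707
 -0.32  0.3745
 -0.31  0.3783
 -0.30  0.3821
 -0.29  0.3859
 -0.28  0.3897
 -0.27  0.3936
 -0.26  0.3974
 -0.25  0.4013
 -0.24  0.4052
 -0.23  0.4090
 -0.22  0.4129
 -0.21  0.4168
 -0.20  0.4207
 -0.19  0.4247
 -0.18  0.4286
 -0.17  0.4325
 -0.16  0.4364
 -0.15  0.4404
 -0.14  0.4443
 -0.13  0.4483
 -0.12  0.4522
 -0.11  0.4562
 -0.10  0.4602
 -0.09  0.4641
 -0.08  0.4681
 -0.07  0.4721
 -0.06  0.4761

$13.82

T = 0.5;  σ√T = 0.2828
ln(S/K) + (r + σ²/2)T = ln(180/175) + (0.085 + 0.4²/2)·0.5 = 0.0282 + 0.0825 = 0.1107
d₁ = 0.1107 / 0.2828 = 0.3913 ≈ 0.39
d₂ = d₁ − σ√T = 0.3913 − 0.2828 = 0.1084 ≈ 0.11
exp(−rT) = exp(−0.085·0.5) = 0.9584
P = 175·0.9584·N(-0.11) − 180·N(-0.39) = 175·0.9584·0.4562 − 180·0.3483 = 76.5139 − 62.6940 = 13.8199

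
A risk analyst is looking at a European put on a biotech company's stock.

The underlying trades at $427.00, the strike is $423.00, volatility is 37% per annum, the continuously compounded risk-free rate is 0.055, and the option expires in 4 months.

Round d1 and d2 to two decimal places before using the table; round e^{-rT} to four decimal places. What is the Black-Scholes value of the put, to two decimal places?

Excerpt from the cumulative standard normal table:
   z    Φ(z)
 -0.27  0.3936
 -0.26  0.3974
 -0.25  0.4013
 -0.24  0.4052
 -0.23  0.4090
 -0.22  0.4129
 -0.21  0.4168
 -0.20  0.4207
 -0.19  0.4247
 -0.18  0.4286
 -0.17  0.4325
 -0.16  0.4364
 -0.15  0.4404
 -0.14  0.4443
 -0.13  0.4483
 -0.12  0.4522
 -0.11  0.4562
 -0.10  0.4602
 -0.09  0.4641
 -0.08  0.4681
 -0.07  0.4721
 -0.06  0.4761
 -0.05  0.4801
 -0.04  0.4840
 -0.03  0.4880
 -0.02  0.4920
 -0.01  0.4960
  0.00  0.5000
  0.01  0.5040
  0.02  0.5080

σ√T = 0.37·√0.3333 = 0.2136
d₁ = [ln(427/423) + (0.055 + ½·0.37²)·0.3333] / (σ√T) = (0.0094 + 0.0411) / 0.2136 = 0.2367 ≈ 0.24
d₂ = 0.2367 − 0.2136 = 0.0231 ≈ 0.02
e^(−rT) = e^(−0.055·0.3333) = 0.9818
N(−d₂) = N(-0.02) = 0.4920;  N(−d₁) = N(-0.24) = 0.4052
P = 423·0.9818·0.4920 − 427·0.4052 = 204.3283 − 173.0204 = 31.3079

$31.31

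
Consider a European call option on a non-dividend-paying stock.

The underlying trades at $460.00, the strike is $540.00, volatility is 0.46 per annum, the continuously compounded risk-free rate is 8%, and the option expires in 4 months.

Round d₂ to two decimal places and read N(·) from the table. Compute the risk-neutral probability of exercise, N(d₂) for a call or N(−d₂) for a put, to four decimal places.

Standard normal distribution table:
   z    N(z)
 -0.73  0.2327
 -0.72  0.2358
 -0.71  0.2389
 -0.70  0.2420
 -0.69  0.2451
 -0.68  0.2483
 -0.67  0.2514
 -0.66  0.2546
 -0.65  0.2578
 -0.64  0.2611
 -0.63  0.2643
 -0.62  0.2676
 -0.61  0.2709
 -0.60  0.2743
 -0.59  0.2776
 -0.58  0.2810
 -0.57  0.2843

σ√T = 0.46·√0.3333 = 0.2656
d₁ = [ln(460/540) + (0.08 + 0.46²/2)·0.3333] / 0.2656 = [-0.1603 + 0.0619] / 0.2656 = -0.3705 ⇒ -0.37
d₂ = d₁ − σ√T = -0.3705 − 0.2656 = -0.6361 ⇒ -0.64
Pr(exercise) under Q = N(d₂) = 0.2611

0.2611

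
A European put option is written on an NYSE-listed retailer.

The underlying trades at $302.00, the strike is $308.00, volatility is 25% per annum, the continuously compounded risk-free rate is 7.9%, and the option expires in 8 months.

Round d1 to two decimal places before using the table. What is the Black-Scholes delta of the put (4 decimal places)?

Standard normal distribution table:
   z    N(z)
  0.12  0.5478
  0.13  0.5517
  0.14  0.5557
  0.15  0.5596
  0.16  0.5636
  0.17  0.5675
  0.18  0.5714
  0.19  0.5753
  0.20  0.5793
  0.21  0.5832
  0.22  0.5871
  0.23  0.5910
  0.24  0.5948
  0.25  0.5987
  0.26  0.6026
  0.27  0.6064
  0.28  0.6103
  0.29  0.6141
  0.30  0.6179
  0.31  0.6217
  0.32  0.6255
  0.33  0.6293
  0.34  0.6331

-0.3974

T = 0.6667;  σ√T = 0.2041
d₁ = [ln(302/308) + (0.079 + 0.25²/2)·0.6667] / 0.2041 = [-0.0197 + 0.0735] / 0.2041 = 0.2637 ⇒ 0.26
N(d₁) = N(0.26) = 0.6026
Δ_put = N(d₁) − 1 = 0.6026 − 1 = -0.3974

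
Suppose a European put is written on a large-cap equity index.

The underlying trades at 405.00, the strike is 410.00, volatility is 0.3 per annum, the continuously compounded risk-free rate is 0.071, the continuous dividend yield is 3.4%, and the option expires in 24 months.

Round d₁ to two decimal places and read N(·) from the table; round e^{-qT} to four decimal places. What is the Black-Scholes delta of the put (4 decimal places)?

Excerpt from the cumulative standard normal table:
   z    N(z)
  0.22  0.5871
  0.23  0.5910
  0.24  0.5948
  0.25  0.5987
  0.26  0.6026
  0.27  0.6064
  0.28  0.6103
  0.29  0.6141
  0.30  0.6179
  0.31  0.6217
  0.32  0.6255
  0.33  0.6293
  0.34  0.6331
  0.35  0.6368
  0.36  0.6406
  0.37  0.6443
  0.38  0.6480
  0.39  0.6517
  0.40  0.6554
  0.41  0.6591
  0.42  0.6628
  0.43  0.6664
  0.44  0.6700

-0.3358

T = 2;  σ√T = 0.4243
d₁ = [ln(405/410) + (0.071 − 0.034 + ½·0.3²)·2] / (σ√T) = (-0.0123 + 0.1640) / 0.4243 = 0.3576 ⇒ 0.36
N(d₁) = N(0.36) = 0.6406
Δ_put = e^(−qT)·(N(d₁) − 1) = 0.9343·(0.6406 − 1) = -0.3358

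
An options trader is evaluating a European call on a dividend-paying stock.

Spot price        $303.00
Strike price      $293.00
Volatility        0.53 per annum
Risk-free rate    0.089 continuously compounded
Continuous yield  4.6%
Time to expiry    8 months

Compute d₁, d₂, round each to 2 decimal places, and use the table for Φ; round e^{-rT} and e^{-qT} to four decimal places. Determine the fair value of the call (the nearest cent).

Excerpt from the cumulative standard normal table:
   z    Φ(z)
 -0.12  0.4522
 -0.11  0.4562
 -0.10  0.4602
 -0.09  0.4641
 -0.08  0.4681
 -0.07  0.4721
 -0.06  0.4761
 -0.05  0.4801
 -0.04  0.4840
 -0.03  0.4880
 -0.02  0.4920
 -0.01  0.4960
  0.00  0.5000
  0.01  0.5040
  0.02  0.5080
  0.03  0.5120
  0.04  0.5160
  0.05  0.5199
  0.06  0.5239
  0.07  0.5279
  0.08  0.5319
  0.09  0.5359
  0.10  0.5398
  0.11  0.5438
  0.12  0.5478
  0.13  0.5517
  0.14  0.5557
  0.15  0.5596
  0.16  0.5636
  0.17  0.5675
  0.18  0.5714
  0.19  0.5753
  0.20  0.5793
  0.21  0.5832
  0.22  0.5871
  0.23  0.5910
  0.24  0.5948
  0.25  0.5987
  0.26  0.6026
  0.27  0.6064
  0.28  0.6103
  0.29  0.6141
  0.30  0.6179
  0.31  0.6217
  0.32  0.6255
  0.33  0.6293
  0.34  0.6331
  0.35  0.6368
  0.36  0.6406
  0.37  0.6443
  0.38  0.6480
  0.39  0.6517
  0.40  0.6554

σ√T = 0.53 × 0.8165 = 0.4327
ln(S/K) + (r − q + σ²/2)T = ln(303/293) + (0.089 − 0.046 + 0.53²/2)·0.6667 = 0.0336 + 0.1223 = 0.1559
d₁ = 0.1559 / 0.4327 = 0.3602 → 0.36
d₂ = d₁ − σ√T = 0.3602 − 0.4327 = -0.0726 → -0.07
exp(−qT) = exp(−0.046·0.6667) = 0.9698;  exp(−rT) = exp(−0.089·0.6667) = 0.9424
N(d₁) = N(0.36) = 0.6406;  N(d₂) = N(-0.07) = 0.4721
C = 303·0.9698·0.6406 − 293·0.9424·0.4721 = 188.2399 − 130.3578 = 57.8822

$57.88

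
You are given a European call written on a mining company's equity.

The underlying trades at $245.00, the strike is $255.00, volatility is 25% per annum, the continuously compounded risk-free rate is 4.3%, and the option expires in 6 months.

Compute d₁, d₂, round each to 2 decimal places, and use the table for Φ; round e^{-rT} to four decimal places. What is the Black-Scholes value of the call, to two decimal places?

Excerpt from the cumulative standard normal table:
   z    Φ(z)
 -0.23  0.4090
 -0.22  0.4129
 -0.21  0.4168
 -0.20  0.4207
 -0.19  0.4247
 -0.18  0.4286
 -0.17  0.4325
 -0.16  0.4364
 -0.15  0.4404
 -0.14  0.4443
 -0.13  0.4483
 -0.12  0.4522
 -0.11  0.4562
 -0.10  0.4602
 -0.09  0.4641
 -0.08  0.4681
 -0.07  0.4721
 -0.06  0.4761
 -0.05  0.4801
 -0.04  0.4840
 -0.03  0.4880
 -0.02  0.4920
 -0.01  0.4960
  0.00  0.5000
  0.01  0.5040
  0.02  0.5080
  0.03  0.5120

$14.55

T = 0.5;  σ√T = 0.1768
d₁ = [ln(245/255) + (0.043 + ½·0.25²)·0.5] / (σ√T) = (-0.0400 + 0.0371) / 0.1768 = -0.0163 which rounds to -0.02
d₂ = -0.0163 − 0.1768 = -0.1931 which rounds to -0.19
exp(−rT) = exp(−0.043·0.5) = 0.9787
C = 245·N(-0.02) − 255·0.9787·N(-0.19) = 245·0.4920 − 255·0.9787·0.4247 = 120.5400 − 105.9917 = 14.5483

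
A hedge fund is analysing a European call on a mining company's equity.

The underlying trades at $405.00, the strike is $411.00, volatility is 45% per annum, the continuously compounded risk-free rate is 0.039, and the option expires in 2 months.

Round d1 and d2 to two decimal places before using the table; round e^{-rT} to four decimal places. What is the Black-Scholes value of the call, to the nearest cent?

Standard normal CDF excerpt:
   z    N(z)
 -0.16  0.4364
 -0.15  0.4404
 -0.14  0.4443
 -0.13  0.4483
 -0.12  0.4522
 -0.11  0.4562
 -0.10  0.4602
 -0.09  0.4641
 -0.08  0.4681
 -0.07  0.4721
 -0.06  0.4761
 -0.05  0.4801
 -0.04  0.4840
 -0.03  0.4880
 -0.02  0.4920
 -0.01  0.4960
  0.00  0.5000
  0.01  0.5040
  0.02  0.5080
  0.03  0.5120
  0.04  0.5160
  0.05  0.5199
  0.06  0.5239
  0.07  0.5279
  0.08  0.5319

σ√T = 0.45·√0.1667 = 0.1837
d₁ = [ln(405/411) + (0.039 + 0.45²/2)·0.1667] / 0.1837 = [-0.0147 + 0.0234] / 0.1837 = 0.0472 which rounds to 0.05
d₂ = d₁ − σ√T = 0.0472 − 0.1837 = -0.1365 which rounds to -0.14
exp(−rT) = exp(−0.039·0.1667) = 0.9935
N(d₁) = N(0.05) = 0.5199;  N(d₂) = N(-0.14) = 0.4443
C = 405·0.5199 − 411·0.9935·0.4443 = 210.5595 − 181.4204 = 29.1391

$29.14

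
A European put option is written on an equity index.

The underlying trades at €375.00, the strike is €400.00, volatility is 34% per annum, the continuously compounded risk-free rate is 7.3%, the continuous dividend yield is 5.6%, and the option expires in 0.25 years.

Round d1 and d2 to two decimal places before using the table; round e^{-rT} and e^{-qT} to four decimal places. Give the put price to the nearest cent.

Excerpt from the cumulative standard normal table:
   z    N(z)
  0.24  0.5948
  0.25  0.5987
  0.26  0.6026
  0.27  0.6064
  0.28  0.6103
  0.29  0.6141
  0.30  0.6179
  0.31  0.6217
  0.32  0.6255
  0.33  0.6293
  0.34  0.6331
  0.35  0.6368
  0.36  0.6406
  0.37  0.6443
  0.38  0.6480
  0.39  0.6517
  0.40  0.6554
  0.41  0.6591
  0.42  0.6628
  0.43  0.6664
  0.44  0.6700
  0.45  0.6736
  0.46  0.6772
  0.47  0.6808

€38.91

σ√T = 0.34·√0.25 = 0.1700
d₁ = [ln(375/400) + (0.073 − 0.056 + 0.34²/2)·0.25] / 0.1700 = [-0.0645 + 0.0187] / 0.1700 = -0.2696 ⇒ -0.27
d₂ = d₁ − σ√T = -0.2696 − 0.1700 = -0.4396 ⇒ -0.44
exp(−qT) = exp(−0.056·0.25) = 0.9861;  exp(−rT) = exp(−0.073·0.25) = 0.9819
N(−d₂) = N(0.44) = 0.6700;  N(−d₁) = N(0.27) = 0.6064
P = 400·0.9819·0.6700 − 375·0.9861·0.6064 = 263.1492 − 224.2391 = 38.9101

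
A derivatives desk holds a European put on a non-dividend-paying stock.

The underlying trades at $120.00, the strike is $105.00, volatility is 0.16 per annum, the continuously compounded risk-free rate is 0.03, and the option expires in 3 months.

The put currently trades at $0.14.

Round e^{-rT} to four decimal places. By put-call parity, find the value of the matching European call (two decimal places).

exp(−rT) = exp(−0.03·0.25) = 0.9925
Put-call parity: C − P = S − K·e^(−rT) = 120 − 105·0.9925 = 120 − 104.2125 = 15.7875
C = P + (C − P) = 0.14 + (15.7875) = 15.9275

$15.93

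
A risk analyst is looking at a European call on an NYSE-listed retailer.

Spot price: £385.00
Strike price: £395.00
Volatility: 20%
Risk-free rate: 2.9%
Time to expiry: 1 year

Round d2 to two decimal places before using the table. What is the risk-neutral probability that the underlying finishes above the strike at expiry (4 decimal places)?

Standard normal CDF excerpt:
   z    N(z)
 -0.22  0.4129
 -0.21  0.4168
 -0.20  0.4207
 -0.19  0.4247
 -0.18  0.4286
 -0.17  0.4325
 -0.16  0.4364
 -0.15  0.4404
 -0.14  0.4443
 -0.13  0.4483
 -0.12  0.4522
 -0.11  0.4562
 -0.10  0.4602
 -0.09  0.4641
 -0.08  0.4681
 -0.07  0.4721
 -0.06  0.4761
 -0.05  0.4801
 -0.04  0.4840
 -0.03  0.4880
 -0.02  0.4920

0.4681

σ√T = 0.2·√1 = 0.2000
ln(S/K) + (r + σ²/2)T = ln(385/395) + (0.029 + 0.2²/2)·1 = -0.0256 + 0.0490 = 0.0234
d₁ = 0.0234 / 0.2000 = 0.1168 ⇒ 0.12
d₂ = d₁ − σ√T = 0.1168 − 0.2000 = -0.0832 ⇒ -0.08
Pr(exercise) under Q = N(d₂) = 0.4681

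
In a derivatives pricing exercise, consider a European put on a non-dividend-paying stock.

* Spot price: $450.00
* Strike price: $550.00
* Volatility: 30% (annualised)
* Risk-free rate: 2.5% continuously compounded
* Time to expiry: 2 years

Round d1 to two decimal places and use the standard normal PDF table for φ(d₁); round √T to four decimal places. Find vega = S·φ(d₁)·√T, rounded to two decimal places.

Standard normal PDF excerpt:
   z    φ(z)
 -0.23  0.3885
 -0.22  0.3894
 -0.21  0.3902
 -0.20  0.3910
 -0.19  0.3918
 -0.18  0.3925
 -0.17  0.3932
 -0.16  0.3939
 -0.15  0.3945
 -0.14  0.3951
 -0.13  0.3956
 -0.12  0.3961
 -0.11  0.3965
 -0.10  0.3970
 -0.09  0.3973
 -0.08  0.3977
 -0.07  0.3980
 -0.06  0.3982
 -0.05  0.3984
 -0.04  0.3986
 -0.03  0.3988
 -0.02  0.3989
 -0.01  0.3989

251.44

σ√T = 0.3·√2 = 0.4243
d₁ = [ln(450/550) + (0.025 + 0.3²/2)·2] / 0.4243 = [-0.2007 + 0.1400] / 0.4243 = -0.1430 ⇒ -0.14
√T = √2 = 1.4142
φ(d₁) = φ(-0.14) = 0.3951
vega = S·φ(d₁)·√T = 450·0.3951·1.4142 = 251.4377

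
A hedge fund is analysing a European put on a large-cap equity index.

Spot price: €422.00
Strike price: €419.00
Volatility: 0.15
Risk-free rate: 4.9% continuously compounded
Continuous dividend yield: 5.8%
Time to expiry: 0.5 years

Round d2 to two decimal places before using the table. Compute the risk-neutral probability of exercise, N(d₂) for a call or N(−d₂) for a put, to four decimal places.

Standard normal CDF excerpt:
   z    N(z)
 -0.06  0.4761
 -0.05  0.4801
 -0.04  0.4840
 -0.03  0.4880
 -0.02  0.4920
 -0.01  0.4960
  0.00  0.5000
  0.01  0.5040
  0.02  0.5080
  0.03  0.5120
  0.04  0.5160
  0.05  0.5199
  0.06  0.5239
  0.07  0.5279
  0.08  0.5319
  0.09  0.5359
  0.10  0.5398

σ√T = 0.15·√0.5 = 0.1061
d₁ = [ln(422/419) + (0.049 − 0.058 + 0.15²/2)·0.5] / 0.1061 = [0.0071 + 0.0011] / 0.1061 = 0.0779 which rounds to 0.08
d₂ = d₁ − σ√T = 0.0779 − 0.1061 = -0.0282 which rounds to -0.03
Pr(exercise) under Q = N(−d₂) = N(0.03) = 0.5120

0.5120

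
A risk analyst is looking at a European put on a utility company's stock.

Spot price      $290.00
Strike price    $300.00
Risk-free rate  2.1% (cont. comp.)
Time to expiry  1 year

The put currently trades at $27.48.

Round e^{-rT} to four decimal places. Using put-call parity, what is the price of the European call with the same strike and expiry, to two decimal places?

exp(−rT) = exp(−0.021·1) = 0.9792
Put-call parity: C − P = S − K·e^(−rT) = 290 − 300·0.9792 = 290 − 293.7600 = -3.7600
C = P + (C − P) = 27.48 + (-3.7600) = 23.7200

$23.72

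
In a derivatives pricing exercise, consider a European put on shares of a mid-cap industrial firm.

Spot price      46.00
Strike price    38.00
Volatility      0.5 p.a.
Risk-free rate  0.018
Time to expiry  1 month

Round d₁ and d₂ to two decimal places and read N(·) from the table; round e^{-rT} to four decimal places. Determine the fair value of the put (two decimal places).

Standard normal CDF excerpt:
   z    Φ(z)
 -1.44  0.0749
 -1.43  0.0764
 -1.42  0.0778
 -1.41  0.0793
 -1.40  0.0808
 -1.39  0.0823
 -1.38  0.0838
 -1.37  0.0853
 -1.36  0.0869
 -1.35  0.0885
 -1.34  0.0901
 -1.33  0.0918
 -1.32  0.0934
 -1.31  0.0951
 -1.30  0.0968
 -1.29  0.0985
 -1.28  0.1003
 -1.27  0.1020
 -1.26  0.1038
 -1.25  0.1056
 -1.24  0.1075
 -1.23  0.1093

σ√T = 0.5 × 0.2887 = 0.1443
ln(S/K) + (r + σ²/2)T = ln(46/38) + (0.018 + 0.5²/2)·0.08333 = 0.1911 + 0.0119 = 0.2030
d₁ = 0.2030 / 0.1443 = 1.4062 which rounds to 1.41
d₂ = d₁ − σ√T = 1.4062 − 0.1443 = 1.2619 which rounds to 1.26
exp(−rT) = exp(−0.018·0.08333) = 0.9985
N(−d₂) = N(-1.26) = 0.1038;  N(−d₁) = N(-1.41) = 0.0793
P = 38·0.9985·0.1038 − 46·0.0793 = 3.9385 − 3.6478 = 0.2907

0.29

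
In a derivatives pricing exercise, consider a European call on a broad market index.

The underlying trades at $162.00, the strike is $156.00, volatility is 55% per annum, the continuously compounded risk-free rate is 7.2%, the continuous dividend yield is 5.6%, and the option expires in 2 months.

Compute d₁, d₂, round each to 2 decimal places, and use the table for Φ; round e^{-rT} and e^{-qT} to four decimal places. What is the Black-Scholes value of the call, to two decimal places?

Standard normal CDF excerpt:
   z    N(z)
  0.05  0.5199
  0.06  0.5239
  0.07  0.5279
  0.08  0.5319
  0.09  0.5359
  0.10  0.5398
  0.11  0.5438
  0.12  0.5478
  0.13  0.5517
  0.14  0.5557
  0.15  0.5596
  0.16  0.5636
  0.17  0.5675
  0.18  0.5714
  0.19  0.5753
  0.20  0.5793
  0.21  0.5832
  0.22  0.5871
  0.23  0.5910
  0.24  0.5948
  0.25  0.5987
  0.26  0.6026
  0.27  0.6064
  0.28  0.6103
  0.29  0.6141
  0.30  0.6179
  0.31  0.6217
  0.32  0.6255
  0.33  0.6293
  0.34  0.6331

$17.19

T = 0.1667;  σ√T = 0.2245
ln(S/K) + (r − q + σ²/2)T = ln(162/156) + (0.072 − 0.056 + 0.55²/2)·0.1667 = 0.0377 + 0.0279 = 0.0656
d₁ = 0.0656 / 0.2245 = 0.2922 ⇒ 0.29
d₂ = d₁ − σ√T = 0.2922 − 0.2245 = 0.0677 ⇒ 0.07
exp(−qT) = exp(−0.056·0.1667) = 0.9907;  exp(−rT) = exp(−0.072·0.1667) = 0.9881
N(d₁) = N(0.29) = 0.6141;  N(d₂) = N(0.07) = 0.5279
C = 162·0.9907·0.6141 − 156·0.9881·0.5279 = 98.5590 − 81.3724 = 17.1866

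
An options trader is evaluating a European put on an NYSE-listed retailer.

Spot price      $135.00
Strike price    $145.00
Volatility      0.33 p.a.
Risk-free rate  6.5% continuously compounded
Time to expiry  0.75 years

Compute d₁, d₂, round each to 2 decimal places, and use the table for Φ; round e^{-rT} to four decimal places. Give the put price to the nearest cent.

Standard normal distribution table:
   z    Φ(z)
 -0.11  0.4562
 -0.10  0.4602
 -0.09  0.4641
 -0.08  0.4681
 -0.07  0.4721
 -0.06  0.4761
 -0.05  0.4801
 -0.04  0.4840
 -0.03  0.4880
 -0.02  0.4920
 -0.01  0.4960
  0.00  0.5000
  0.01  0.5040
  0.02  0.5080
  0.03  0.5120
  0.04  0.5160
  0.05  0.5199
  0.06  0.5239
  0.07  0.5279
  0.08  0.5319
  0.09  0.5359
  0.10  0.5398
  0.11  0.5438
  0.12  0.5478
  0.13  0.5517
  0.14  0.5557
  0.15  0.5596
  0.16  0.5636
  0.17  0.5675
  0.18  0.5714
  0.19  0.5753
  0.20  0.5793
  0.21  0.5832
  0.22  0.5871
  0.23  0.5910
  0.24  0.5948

$16.80

σ√T = 0.33·√0.75 = 0.2858
d₁ = [ln(135/145) + (0.065 + ½·0.33²)·0.75] / (σ√T) = (-0.0715 + 0.0896) / 0.2858 = 0.0634 which rounds to 0.06
d₂ = 0.0634 − 0.2858 = -0.2224 which rounds to -0.22
e^(−rT) = e^(−0.065·0.75) = 0.9524
N(−d₂) = N(0.22) = 0.5871;  N(−d₁) = N(-0.06) = 0.4761
P = 145·0.9524·0.5871 − 135·0.4761 = 81.0773 − 64.2735 = 16.8038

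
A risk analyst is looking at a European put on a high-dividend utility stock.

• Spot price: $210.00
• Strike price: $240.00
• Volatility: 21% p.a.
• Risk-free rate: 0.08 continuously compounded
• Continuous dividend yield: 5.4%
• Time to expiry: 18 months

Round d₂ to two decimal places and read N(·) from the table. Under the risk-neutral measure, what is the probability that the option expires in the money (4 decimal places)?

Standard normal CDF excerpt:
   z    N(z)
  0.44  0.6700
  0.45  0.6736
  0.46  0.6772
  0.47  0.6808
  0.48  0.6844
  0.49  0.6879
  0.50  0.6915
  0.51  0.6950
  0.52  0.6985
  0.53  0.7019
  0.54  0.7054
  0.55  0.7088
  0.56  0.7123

0.6915

σ√T = 0.21 × 1.2247 = 0.2572
d₁ = [ln(210/240) + (0.08 − 0.054 + 0.21²/2)·1.5] / 0.2572 = [-0.1335 + 0.0721] / 0.2572 = -0.2389 ⇒ -0.24
d₂ = d₁ − σ√T = -0.2389 − 0.2572 = -0.4961 ⇒ -0.50
Risk-neutral Pr[S_T < K] = N(−d₂) = N(0.50) = 0.6915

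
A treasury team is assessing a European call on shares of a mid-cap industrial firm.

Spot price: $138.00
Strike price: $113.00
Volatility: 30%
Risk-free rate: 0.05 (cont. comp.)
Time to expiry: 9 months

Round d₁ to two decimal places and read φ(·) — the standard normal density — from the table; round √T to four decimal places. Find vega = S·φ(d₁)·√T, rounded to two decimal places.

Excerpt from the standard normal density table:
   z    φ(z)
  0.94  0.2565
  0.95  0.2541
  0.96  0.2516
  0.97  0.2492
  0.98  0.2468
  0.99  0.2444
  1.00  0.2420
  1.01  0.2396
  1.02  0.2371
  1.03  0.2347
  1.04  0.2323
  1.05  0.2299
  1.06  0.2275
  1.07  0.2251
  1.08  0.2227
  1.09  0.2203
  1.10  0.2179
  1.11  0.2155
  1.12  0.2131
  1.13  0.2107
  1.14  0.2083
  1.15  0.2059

σ√T = 0.3·√0.75 = 0.2598
d₁ = [ln(138/113) + (0.05 + 0.3²/2)·0.75] / 0.2598 = [0.1999 + 0.0713] / 0.2598 = 1.0435 which rounds to 1.04
√T = √0.75 = 0.8660
φ(d₁) = φ(1.04) = 0.2323
vega = S·φ(d₁)·√T = 138·0.2323·0.8660 = 27.7617

27.76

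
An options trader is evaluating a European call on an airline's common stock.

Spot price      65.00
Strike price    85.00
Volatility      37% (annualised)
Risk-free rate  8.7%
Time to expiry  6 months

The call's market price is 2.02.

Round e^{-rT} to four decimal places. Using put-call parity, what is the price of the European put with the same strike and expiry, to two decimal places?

exp(−rT) = exp(−0.087·0.5) = 0.9574
Put-call parity: C − P = S − K·e^(−rT) = 65 − 85·0.9574 = 65 − 81.3790 = -16.3790
P = C − (C − P) = 2.02 − (-16.3790) = 18.3990

18.40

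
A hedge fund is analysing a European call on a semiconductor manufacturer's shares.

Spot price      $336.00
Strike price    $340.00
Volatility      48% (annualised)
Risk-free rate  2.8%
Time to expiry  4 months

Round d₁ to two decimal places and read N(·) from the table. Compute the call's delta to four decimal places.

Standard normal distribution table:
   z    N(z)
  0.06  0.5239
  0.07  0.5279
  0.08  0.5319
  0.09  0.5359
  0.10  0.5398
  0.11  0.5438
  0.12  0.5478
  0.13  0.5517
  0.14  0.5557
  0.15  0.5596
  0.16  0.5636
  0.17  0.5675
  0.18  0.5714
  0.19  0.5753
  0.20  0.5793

T = 0.3333;  σ√T = 0.2771
d₁ = [ln(336/340) + (0.028 + ½·0.48²)·0.3333] / (σ√T) = (-0.0118 + 0.0477) / 0.2771 = 0.1295 → 0.13
N(d₁) = N(0.13) = 0.5517
Δ_call = N(d₁) = 0.5517

0.5517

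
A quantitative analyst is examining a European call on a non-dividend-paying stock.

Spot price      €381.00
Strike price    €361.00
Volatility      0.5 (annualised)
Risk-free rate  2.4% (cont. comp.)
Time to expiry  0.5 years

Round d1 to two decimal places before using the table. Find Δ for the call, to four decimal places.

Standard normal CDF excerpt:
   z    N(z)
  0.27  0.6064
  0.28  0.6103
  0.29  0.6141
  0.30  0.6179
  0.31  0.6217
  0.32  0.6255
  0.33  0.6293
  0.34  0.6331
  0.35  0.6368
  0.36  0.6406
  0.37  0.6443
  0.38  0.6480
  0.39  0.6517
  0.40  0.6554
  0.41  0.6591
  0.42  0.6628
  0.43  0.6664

σ√T = 0.5·√0.5 = 0.3536
d₁ = [ln(381/361) + (0.024 + ½·0.5²)·0.5] / (σ√T) = (0.0539 + 0.0745) / 0.3536 = 0.3632 → 0.36
N(d₁) = N(0.36) = 0.6406
Δ_call = N(d₁) = 0.6406

0.6406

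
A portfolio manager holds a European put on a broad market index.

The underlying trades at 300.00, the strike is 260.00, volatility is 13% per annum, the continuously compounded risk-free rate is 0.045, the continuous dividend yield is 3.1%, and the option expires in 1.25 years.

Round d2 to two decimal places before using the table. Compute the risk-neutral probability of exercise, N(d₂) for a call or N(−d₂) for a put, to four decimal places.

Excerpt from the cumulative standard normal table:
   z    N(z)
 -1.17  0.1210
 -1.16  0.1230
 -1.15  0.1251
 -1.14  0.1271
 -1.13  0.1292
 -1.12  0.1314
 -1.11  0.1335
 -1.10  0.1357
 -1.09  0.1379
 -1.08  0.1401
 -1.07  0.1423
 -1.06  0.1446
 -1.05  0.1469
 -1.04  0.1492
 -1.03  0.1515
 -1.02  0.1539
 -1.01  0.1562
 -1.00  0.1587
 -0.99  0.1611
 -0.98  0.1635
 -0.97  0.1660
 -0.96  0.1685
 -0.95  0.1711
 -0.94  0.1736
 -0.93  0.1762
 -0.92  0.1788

0.1515

σ√T = 0.13 × 1.1180 = 0.1453
d₁ = [ln(300/260) + (0.045 − 0.031 + ½·0.13²)·1.25] / (σ√T) = (0.1431 + 0.0281) / 0.1453 = 1.1776 ≈ 1.18
d₂ = 1.1776 − 0.1453 = 1.0323 ≈ 1.03
Pr(exercise) under Q = N(−d₂) = N(-1.03) = 0.1515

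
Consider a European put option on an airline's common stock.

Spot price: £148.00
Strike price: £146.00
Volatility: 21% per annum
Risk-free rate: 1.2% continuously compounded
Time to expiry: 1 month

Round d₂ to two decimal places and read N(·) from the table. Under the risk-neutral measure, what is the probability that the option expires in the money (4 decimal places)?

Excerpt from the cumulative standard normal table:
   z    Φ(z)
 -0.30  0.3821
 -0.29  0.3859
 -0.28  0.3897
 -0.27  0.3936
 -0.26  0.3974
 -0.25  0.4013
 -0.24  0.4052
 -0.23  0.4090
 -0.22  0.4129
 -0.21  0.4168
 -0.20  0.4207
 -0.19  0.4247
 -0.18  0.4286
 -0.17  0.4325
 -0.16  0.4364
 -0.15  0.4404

0.4168

T = 0.08333;  σ√T = 0.0606
d₁ = [ln(148/146) + (0.012 + ½·0.21²)·0.08333] / (σ√T) = (0.0136 + 0.0028) / 0.0606 = 0.2712 ≈ 0.27
d₂ = 0.2712 − 0.0606 = 0.2106 ≈ 0.21
Pr(exercise) under Q = N(−d₂) = N(-0.21) = 0.4168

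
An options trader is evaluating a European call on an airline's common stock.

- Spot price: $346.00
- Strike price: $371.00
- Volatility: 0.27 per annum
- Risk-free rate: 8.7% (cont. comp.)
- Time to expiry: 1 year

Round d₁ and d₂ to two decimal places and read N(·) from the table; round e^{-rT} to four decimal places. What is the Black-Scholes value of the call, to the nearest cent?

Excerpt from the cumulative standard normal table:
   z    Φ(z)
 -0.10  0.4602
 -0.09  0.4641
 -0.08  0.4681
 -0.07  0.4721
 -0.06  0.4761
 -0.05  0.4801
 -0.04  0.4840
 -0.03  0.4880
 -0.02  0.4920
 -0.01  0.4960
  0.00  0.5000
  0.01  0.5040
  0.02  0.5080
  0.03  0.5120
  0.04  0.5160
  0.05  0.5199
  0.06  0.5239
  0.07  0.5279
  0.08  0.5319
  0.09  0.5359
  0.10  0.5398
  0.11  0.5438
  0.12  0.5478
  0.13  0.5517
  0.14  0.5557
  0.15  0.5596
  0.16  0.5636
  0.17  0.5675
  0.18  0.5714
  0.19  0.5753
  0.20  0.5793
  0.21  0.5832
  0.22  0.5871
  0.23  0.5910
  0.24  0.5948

σ√T = 0.27 × 1.0000 = 0.2700
d₁ = [ln(346/371) + (0.087 + ½·0.27²)·1] / (σ√T) = (-0.0698 + 0.1235) / 0.2700 = 0.1988 which rounds to 0.20
d₂ = 0.1988 − 0.2700 = -0.0712 which rounds to -0.07
e^(−rT) = e^(−0.087·1) = 0.9167
N(d₁) = N(0.20) = 0.5793;  N(d₂) = N(-0.07) = 0.4721
C = 346·0.5793 − 371·0.9167·0.4721 = 200.4378 − 160.5592 = 39.8786

$39.88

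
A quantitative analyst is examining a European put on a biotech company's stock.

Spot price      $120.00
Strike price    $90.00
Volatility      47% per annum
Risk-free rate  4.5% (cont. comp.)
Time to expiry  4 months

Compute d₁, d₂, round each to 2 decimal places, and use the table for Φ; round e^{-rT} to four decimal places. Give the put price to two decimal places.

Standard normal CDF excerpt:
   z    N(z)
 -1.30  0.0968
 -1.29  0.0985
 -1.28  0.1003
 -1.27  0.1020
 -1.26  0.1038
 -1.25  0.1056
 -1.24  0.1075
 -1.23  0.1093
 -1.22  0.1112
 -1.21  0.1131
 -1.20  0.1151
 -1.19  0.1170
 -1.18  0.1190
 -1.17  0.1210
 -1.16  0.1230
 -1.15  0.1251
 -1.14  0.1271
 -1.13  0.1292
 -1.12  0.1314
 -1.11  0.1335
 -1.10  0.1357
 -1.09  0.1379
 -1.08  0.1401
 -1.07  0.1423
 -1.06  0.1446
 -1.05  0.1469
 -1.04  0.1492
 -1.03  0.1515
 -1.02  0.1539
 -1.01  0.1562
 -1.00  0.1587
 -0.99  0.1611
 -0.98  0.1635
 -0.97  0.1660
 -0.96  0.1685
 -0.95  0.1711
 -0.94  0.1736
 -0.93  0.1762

σ√T = 0.47 × 0.5774 = 0.2714
d₁ = [ln(120/90) + (0.045 + ½·0.47²)·0.3333] / (σ√T) = (0.2877 + 0.0518) / 0.2714 = 1.2511 which rounds to 1.25
d₂ = 1.2511 − 0.2714 = 0.9798 which rounds to 0.98
e^(−rT) = e^(−0.045·0.3333) = 0.9851
N(−d₂) = N(-0.98) = 0.1635;  N(−d₁) = N(-1.25) = 0.1056
P = 90·0.9851·0.1635 − 120·0.1056 = 14.4957 − 12.6720 = 1.8237

$1.82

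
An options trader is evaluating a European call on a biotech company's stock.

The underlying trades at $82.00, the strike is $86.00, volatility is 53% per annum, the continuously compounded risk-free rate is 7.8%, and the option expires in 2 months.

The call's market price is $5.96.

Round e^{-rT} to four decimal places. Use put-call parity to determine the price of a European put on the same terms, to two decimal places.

exp(−rT) = exp(−0.078·0.1667) = 0.9871
Put-call parity: C − P = S − K·e^(−rT) = 82 − 86·0.9871 = 82 − 84.8906 = -2.8906
P = C − (C − P) = 5.96 − (-2.8906) = 8.8506

$8.85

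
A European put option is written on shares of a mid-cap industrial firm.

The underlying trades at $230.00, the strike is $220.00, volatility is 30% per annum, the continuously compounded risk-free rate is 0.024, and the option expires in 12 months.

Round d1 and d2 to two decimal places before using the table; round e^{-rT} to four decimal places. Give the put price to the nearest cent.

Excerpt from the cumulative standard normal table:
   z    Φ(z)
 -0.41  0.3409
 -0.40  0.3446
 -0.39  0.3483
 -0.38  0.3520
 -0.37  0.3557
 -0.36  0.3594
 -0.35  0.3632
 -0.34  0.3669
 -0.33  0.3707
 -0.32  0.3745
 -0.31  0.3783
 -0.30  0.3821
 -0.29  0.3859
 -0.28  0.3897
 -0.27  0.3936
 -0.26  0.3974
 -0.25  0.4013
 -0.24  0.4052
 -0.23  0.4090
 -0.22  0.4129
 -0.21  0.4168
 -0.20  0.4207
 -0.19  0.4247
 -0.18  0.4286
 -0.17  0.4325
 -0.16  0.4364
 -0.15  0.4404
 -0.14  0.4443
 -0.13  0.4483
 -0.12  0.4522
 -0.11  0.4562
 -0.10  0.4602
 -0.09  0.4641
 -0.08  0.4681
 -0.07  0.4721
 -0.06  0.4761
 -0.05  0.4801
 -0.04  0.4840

σ√T = 0.3 × 1.0000 = 0.3000
d₁ = [ln(230/220) + (0.024 + 0.3²/2)·1] / 0.3000 = [0.0445 + 0.0690] / 0.3000 = 0.3782 ≈ 0.38
d₂ = d₁ − σ√T = 0.3782 − 0.3000 = 0.0782 ≈ 0.08
exp(−rT) = exp(−0.024·1) = 0.9763
N(−d₂) = N(-0.08) = 0.4681;  N(−d₁) = N(-0.38) = 0.3520
P = 220·0.9763·0.4681 − 230·0.3520 = 100.5413 − 80.9600 = 19.5813

$19.58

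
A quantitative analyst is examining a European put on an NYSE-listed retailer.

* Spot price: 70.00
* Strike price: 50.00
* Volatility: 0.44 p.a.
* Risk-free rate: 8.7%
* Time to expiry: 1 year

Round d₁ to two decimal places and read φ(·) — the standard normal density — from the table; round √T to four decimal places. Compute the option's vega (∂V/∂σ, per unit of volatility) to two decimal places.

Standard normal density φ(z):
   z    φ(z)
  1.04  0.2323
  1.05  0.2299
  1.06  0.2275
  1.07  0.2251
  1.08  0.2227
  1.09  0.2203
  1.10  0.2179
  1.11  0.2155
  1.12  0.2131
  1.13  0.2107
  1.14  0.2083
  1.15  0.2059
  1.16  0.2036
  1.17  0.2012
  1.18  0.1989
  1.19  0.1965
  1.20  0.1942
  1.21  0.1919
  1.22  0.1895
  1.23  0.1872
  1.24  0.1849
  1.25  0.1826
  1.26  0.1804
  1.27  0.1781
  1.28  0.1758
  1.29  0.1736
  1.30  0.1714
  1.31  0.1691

13.92

T = 1;  σ√T = 0.4400
d₁ = [ln(70/50) + (0.087 + 0.44²/2)·1] / 0.4400 = [0.3365 + 0.1838] / 0.4400 = 1.1824 ⇒ 1.18
√T = √1 = 1.0000
φ(d₁) = φ(1.18) = 0.1989
vega = S·φ(d₁)·√T = 70·0.1989·1.0000 = 13.9230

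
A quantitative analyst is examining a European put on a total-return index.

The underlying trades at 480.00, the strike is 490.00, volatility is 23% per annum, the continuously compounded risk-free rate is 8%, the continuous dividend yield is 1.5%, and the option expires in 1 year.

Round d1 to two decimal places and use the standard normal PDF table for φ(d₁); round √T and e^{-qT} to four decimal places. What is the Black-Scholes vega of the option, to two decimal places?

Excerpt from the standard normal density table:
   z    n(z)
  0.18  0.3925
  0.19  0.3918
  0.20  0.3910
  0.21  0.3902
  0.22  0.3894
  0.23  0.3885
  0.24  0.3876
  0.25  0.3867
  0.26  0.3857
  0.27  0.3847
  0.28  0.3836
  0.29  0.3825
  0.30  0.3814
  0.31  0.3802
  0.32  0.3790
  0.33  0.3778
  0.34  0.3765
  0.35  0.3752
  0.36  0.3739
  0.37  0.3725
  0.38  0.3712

179.78

σ√T = 0.23·√1 = 0.2300
d₁ = [ln(480/490) + (0.08 − 0.015 + 0.23²/2)·1] / 0.2300 = [-0.0206 + 0.0915] / 0.2300 = 0.3080 ⇒ 0.31
√T = √1 = 1.0000
φ(d₁) = φ(0.31) = 0.3802
e^(−qT) = e^(−0.015·1) = 0.9851
vega = S·e^(−qT)·φ(d₁)·√T = 480·0.9851·0.3802·1.0000 = 179.7768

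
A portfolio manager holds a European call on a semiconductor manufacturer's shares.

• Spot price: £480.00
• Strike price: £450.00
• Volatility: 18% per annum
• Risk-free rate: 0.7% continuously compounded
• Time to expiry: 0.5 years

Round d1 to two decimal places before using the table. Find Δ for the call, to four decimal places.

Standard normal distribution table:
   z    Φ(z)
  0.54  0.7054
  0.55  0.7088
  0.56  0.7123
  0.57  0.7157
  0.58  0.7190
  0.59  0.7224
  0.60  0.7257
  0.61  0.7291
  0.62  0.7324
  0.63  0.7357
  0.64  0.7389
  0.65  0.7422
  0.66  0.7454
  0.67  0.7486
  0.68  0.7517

T = 0.5;  σ√T = 0.1273
d₁ = [ln(480/450) + (0.007 + 0.18²/2)·0.5] / 0.1273 = [0.0645 + 0.0116] / 0.1273 = 0.5982 which rounds to 0.60
N(d₁) = N(0.60) = 0.7257
Δ_call = N(d₁) = 0.7257

0.7257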